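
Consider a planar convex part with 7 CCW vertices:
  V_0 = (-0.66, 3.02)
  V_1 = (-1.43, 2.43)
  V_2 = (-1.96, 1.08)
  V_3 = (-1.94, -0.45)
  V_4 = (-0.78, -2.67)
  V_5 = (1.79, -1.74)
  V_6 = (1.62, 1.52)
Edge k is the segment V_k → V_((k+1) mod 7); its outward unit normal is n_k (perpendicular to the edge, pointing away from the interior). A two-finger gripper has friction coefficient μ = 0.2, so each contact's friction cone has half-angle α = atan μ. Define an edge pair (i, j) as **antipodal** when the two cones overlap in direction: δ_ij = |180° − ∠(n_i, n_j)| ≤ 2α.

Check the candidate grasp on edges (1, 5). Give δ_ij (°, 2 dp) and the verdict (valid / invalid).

α = atan 0.2 = 11.31°;  2α = 22.62°
edge 1: e_1 = (-0.53, -1.35);  n_1 = (-0.9308, +0.3654)
edge 5: e_5 = (-0.17, +3.26);  n_5 = (+0.9986, +0.0521)
∠(n_1, n_5) = 155.58°
δ = |180° − 155.58°| = 24.42°
24.42° > 2α = 22.62°  →  invalid

δ = 24.42°, invalid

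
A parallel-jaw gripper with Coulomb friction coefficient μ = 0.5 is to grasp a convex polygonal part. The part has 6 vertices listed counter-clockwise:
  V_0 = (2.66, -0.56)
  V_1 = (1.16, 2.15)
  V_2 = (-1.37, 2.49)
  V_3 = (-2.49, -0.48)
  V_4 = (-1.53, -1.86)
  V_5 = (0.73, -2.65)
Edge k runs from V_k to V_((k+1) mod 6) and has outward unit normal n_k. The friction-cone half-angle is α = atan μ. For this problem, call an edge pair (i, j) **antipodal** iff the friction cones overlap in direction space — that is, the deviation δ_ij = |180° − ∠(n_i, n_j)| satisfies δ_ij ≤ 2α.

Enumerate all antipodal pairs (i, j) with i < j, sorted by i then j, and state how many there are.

count = 6; pairs: (0,2), (0,3), (0,4), (1,3), (1,4), (2,5)

α = atan 0.5 = 26.57°;  2α = 53.13°
n_0 = (+0.8749, +0.4843)
n_1 = (+0.1332, +0.9911)
n_2 = (-0.9357, +0.3528)
n_3 = (-0.8209, -0.5711)
n_4 = (-0.3300, -0.9440)
n_5 = (+0.7347, -0.6784)
  (0,1): δ = 126.62°  ·
  (0,2): δ = 49.63°  ✓
  (0,3): δ = 5.86°  ✓
  (0,4): δ = 41.77°  ✓
  (0,5): δ = 108.31°  ·
  (1,2): δ = 103.01°  ·
  (1,3): δ = 47.52°  ✓
  (1,4): δ = 11.61°  ✓
  (1,5): δ = 54.93°  ·
  (2,3): δ = 124.51°  ·
  (2,4): δ = 88.61°  ·
  (2,5): δ = 22.06°  ✓
  (3,4): δ = 144.09°  ·
  (3,5): δ = 77.55°  ·
  (4,5): δ = 113.45°  ·
antipodal pairs: 6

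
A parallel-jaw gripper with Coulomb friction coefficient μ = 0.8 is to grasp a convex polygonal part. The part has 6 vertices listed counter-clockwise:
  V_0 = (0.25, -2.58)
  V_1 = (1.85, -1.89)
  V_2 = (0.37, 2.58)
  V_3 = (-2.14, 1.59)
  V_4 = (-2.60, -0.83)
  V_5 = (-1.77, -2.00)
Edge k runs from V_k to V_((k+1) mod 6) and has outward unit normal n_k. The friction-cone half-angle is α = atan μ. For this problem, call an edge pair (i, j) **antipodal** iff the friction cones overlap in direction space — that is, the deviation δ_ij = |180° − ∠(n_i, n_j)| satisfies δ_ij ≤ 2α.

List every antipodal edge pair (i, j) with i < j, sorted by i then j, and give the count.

α = atan 0.8 = 38.66°;  2α = 77.32°
n_0 = (+0.3960, -0.9183)
n_1 = (+0.9493, +0.3143)
n_2 = (-0.3669, +0.9303)
n_3 = (-0.9824, +0.1867)
n_4 = (-0.8156, -0.5786)
n_5 = (-0.2760, -0.9612)
  (0,1): δ = 95.01°  ·
  (0,2): δ = 1.80°  ✓
  (0,3): δ = 55.91°  ✓
  (0,4): δ = 102.02°  ·
  (0,5): δ = 140.65°  ·
  (1,2): δ = 86.79°  ·
  (1,3): δ = 29.08°  ✓
  (1,4): δ = 17.03°  ✓
  (1,5): δ = 55.66°  ✓
  (2,3): δ = 122.29°  ·
  (2,4): δ = 76.17°  ✓
  (2,5): δ = 37.55°  ✓
  (3,4): δ = 133.89°  ·
  (3,5): δ = 95.26°  ·
  (4,5): δ = 141.37°  ·
antipodal pairs: 7

count = 7; pairs: (0,2), (0,3), (1,3), (1,4), (1,5), (2,4), (2,5)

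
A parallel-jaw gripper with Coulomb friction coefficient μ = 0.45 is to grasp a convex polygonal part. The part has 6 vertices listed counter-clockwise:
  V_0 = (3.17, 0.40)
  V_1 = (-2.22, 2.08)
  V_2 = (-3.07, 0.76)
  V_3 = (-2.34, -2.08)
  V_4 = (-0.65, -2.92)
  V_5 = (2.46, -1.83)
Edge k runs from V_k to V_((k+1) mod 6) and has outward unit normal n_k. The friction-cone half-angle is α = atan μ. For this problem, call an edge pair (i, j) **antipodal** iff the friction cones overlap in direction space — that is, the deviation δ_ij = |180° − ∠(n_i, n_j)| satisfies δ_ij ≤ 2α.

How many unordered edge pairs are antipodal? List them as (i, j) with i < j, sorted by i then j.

count = 5; pairs: (0,3), (0,4), (1,4), (1,5), (2,5)

α = atan 0.45 = 24.23°;  2α = 48.46°
n_0 = (+0.2976, +0.9547)
n_1 = (-0.8408, +0.5414)
n_2 = (-0.9685, -0.2489)
n_3 = (-0.4451, -0.8955)
n_4 = (+0.3308, -0.9437)
n_5 = (+0.9529, -0.3034)
  (0,1): δ = 105.47°  ·
  (0,2): δ = 58.27°  ·
  (0,3): δ = 9.12°  ✓
  (0,4): δ = 36.63°  ✓
  (0,5): δ = 89.65°  ·
  (1,2): δ = 132.81°  ·
  (1,3): δ = 83.65°  ·
  (1,4): δ = 37.91°  ✓
  (1,5): δ = 15.12°  ✓
  (2,3): δ = 130.84°  ·
  (2,4): δ = 85.10°  ·
  (2,5): δ = 32.08°  ✓
  (3,4): δ = 134.26°  ·
  (3,5): δ = 81.23°  ·
  (4,5): δ = 126.98°  ·
antipodal pairs: 5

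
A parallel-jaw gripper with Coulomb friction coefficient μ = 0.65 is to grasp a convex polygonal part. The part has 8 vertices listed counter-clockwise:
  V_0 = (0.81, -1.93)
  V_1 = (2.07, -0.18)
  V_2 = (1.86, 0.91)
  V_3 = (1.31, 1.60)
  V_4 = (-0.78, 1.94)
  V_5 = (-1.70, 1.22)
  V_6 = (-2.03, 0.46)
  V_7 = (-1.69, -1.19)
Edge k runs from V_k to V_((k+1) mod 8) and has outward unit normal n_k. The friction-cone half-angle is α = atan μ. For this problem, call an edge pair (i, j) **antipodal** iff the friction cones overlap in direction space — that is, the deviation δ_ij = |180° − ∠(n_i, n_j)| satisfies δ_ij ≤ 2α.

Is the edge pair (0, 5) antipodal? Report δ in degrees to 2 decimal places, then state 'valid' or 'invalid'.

δ = 12.28°, valid

α = atan 0.65 = 33.02°;  2α = 66.05°
edge 0: e_0 = (+1.26, +1.75);  n_0 = (+0.8115, -0.5843)
edge 5: e_5 = (-0.33, -0.76);  n_5 = (-0.9173, +0.3983)
∠(n_0, n_5) = 167.72°
δ = |180° − 167.72°| = 12.28°
12.28° ≤ 2α = 66.05°  →  valid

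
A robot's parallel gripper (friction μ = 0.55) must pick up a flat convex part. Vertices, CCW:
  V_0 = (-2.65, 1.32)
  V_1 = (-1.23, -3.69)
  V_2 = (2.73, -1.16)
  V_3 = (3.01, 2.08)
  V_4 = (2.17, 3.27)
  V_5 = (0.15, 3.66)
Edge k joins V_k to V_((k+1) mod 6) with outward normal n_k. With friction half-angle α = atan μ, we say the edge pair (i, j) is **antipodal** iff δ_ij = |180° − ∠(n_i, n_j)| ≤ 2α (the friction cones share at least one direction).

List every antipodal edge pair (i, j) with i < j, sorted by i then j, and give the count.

count = 5; pairs: (0,2), (0,3), (1,4), (1,5), (2,5)

α = atan 0.55 = 28.81°;  2α = 57.62°
n_0 = (-0.9621, -0.2727)
n_1 = (+0.5384, -0.8427)
n_2 = (+0.9963, -0.0861)
n_3 = (+0.8170, +0.5767)
n_4 = (+0.1896, +0.9819)
n_5 = (-0.6413, +0.7673)
  (0,1): δ = 73.25°  ·
  (0,2): δ = 20.76°  ✓
  (0,3): δ = 19.39°  ✓
  (0,4): δ = 63.25°  ·
  (0,5): δ = 114.06°  ·
  (1,2): δ = 127.51°  ·
  (1,3): δ = 87.36°  ·
  (1,4): δ = 43.50°  ✓
  (1,5): δ = 7.31°  ✓
  (2,3): δ = 139.84°  ·
  (2,4): δ = 95.99°  ·
  (2,5): δ = 45.17°  ✓
  (3,4): δ = 136.15°  ·
  (3,5): δ = 85.33°  ·
  (4,5): δ = 129.19°  ·
antipodal pairs: 5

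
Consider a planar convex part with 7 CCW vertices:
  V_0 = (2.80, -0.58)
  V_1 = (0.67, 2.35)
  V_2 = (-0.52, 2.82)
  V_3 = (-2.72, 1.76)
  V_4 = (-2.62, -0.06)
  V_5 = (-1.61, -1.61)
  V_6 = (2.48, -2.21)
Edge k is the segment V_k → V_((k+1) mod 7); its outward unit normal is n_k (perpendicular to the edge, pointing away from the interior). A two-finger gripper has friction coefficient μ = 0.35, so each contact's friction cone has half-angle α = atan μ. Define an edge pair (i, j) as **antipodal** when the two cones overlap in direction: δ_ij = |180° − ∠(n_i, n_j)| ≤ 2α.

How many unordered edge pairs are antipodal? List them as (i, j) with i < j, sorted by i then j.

α = atan 0.35 = 19.29°;  2α = 38.58°
n_0 = (+0.8089, +0.5880)
n_1 = (+0.3673, +0.9301)
n_2 = (-0.4341, +0.9009)
n_3 = (-0.9985, -0.0549)
n_4 = (-0.8378, -0.5459)
n_5 = (-0.1451, -0.9894)
n_6 = (+0.9813, -0.1926)
  (0,1): δ = 147.57°  ·
  (0,2): δ = 100.29°  ·
  (0,3): δ = 32.87°  ✓
  (0,4): δ = 2.93°  ✓
  (0,5): δ = 45.64°  ·
  (0,6): δ = 132.88°  ·
  (1,2): δ = 132.72°  ·
  (1,3): δ = 65.30°  ·
  (1,4): δ = 35.36°  ✓
  (1,5): δ = 13.21°  ✓
  (1,6): δ = 100.44°  ·
  (2,3): δ = 112.58°  ·
  (2,4): δ = 82.64°  ·
  (2,5): δ = 34.07°  ✓
  (2,6): δ = 53.17°  ·
  (3,4): δ = 150.06°  ·
  (3,5): δ = 101.49°  ·
  (3,6): δ = 14.25°  ✓
  (4,5): δ = 131.43°  ·
  (4,6): δ = 44.20°  ·
  (5,6): δ = 92.76°  ·
antipodal pairs: 6

count = 6; pairs: (0,3), (0,4), (1,4), (1,5), (2,5), (3,6)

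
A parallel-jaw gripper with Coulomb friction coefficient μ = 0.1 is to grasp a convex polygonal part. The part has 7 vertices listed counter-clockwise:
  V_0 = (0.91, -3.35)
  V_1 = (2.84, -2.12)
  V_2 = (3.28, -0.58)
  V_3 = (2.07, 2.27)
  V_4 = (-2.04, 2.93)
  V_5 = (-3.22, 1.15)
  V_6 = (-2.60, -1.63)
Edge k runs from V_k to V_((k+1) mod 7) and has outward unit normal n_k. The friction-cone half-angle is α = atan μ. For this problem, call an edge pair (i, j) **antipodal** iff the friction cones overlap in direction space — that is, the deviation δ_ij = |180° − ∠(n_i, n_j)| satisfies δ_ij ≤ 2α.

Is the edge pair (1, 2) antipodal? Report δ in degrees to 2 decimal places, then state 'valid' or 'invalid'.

α = atan 0.1 = 5.71°;  2α = 11.42°
edge 1: e_1 = (+0.44, +1.54);  n_1 = (+0.9615, -0.2747)
edge 2: e_2 = (-1.21, +2.85);  n_2 = (+0.9205, +0.3908)
∠(n_1, n_2) = 38.95°
δ = |180° − 38.95°| = 141.05°
141.05° > 2α = 11.42°  →  invalid

δ = 141.05°, invalid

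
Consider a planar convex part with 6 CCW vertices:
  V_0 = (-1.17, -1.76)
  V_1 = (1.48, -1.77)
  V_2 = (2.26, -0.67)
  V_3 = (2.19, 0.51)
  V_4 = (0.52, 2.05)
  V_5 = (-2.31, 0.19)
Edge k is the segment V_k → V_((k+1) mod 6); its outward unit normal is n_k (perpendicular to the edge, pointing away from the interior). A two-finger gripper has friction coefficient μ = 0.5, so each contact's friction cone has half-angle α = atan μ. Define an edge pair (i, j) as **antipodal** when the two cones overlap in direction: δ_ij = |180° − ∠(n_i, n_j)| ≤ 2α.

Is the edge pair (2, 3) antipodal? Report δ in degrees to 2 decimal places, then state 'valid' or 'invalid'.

α = atan 0.5 = 26.57°;  2α = 53.13°
edge 2: e_2 = (-0.07, +1.18);  n_2 = (+0.9982, +0.0592)
edge 3: e_3 = (-1.67, +1.54);  n_3 = (+0.6779, +0.7351)
∠(n_2, n_3) = 43.92°
δ = |180° − 43.92°| = 136.08°
136.08° > 2α = 53.13°  →  invalid

δ = 136.08°, invalid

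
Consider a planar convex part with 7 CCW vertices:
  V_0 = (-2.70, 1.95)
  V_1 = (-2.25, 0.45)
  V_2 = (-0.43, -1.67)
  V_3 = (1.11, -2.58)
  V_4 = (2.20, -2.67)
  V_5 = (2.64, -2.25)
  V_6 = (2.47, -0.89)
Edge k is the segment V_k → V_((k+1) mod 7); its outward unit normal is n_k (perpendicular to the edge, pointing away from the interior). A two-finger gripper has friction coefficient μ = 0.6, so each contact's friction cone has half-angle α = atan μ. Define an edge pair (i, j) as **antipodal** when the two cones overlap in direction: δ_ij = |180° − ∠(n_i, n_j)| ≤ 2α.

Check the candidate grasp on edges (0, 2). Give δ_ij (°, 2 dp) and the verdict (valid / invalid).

α = atan 0.6 = 30.96°;  2α = 61.93°
edge 0: e_0 = (+0.45, -1.50);  n_0 = (-0.9578, -0.2873)
edge 2: e_2 = (+1.54, -0.91);  n_2 = (-0.5087, -0.8609)
∠(n_0, n_2) = 42.72°
δ = |180° − 42.72°| = 137.28°
137.28° > 2α = 61.93°  →  invalid

δ = 137.28°, invalid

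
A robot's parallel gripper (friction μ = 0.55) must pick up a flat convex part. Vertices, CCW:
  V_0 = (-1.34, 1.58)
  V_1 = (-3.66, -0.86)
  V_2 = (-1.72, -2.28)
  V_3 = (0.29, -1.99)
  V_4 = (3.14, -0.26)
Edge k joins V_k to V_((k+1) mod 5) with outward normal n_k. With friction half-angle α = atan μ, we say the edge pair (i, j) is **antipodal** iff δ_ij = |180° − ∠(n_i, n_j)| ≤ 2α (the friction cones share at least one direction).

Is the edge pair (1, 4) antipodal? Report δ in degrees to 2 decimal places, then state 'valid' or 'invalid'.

δ = 13.87°, valid

α = atan 0.55 = 28.81°;  2α = 57.62°
edge 1: e_1 = (+1.94, -1.42);  n_1 = (-0.5906, -0.8069)
edge 4: e_4 = (-4.48, +1.84);  n_4 = (+0.3799, +0.9250)
∠(n_1, n_4) = 166.13°
δ = |180° − 166.13°| = 13.87°
13.87° ≤ 2α = 57.62°  →  valid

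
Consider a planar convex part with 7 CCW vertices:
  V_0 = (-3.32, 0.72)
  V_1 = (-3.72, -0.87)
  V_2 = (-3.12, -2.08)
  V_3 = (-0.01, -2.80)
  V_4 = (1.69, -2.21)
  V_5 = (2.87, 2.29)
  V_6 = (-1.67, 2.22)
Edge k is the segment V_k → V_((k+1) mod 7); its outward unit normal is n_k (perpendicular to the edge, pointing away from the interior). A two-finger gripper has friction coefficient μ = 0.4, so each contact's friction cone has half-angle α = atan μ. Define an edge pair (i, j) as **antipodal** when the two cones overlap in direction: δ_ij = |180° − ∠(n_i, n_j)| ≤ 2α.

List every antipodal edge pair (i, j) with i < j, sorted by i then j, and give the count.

count = 6; pairs: (0,4), (1,4), (2,5), (3,5), (3,6), (4,6)

α = atan 0.4 = 21.80°;  2α = 43.60°
n_0 = (-0.9698, +0.2440)
n_1 = (-0.8959, -0.4442)
n_2 = (-0.2255, -0.9742)
n_3 = (+0.3279, -0.9447)
n_4 = (+0.9673, -0.2536)
n_5 = (-0.0154, +0.9999)
n_6 = (-0.6727, +0.7399)
  (0,1): δ = 139.50°  ·
  (0,2): δ = 88.91°  ·
  (0,3): δ = 56.74°  ·
  (0,4): δ = 0.57°  ✓
  (0,5): δ = 105.00°  ·
  (0,6): δ = 146.39°  ·
  (1,2): δ = 129.41°  ·
  (1,3): δ = 97.24°  ·
  (1,4): δ = 41.07°  ✓
  (1,5): δ = 64.51°  ·
  (1,6): δ = 105.90°  ·
  (2,3): δ = 147.83°  ·
  (2,4): δ = 91.66°  ·
  (2,5): δ = 13.92°  ✓
  (2,6): δ = 55.31°  ·
  (3,4): δ = 123.83°  ·
  (3,5): δ = 18.26°  ✓
  (3,6): δ = 23.13°  ✓
  (4,5): δ = 74.42°  ·
  (4,6): δ = 33.03°  ✓
  (5,6): δ = 138.61°  ·
antipodal pairs: 6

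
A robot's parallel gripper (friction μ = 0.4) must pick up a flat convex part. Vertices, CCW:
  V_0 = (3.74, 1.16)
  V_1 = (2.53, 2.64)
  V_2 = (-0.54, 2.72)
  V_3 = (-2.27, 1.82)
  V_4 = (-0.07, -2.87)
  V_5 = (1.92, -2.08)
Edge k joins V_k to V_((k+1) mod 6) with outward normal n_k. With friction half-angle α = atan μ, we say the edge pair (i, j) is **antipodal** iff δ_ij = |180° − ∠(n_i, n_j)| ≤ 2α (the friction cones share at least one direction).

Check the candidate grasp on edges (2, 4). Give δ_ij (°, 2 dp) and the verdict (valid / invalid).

δ = 5.83°, valid

α = atan 0.4 = 21.80°;  2α = 43.60°
edge 2: e_2 = (-1.73, -0.90);  n_2 = (-0.4615, +0.8871)
edge 4: e_4 = (+1.99, +0.79);  n_4 = (+0.3690, -0.9294)
∠(n_2, n_4) = 174.17°
δ = |180° − 174.17°| = 5.83°
5.83° ≤ 2α = 43.60°  →  valid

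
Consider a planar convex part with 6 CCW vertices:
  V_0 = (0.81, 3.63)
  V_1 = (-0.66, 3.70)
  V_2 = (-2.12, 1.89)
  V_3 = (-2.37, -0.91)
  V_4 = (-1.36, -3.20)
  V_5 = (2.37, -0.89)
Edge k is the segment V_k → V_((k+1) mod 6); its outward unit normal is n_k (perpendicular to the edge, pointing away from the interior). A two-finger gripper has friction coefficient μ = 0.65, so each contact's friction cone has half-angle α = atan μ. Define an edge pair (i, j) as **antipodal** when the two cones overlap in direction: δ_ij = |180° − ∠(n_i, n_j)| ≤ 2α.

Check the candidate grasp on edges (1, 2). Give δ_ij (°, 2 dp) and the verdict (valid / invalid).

δ = 146.21°, invalid

α = atan 0.65 = 33.02°;  2α = 66.05°
edge 1: e_1 = (-1.46, -1.81);  n_1 = (-0.7783, +0.6278)
edge 2: e_2 = (-0.25, -2.80);  n_2 = (-0.9960, +0.0889)
∠(n_1, n_2) = 33.79°
δ = |180° − 33.79°| = 146.21°
146.21° > 2α = 66.05°  →  invalid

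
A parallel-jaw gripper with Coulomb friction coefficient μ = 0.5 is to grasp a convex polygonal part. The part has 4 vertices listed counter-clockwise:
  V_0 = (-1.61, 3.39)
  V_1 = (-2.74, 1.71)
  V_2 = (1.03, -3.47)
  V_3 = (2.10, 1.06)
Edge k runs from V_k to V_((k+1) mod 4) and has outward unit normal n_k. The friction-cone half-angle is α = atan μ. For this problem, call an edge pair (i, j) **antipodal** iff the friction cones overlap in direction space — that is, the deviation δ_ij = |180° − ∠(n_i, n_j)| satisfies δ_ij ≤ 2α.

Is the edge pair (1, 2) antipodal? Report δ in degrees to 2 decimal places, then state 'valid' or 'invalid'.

α = atan 0.5 = 26.57°;  2α = 53.13°
edge 1: e_1 = (+3.77, -5.18);  n_1 = (-0.8085, -0.5885)
edge 2: e_2 = (+1.07, +4.53);  n_2 = (+0.9732, -0.2299)
∠(n_1, n_2) = 130.66°
δ = |180° − 130.66°| = 49.34°
49.34° ≤ 2α = 53.13°  →  valid

δ = 49.34°, valid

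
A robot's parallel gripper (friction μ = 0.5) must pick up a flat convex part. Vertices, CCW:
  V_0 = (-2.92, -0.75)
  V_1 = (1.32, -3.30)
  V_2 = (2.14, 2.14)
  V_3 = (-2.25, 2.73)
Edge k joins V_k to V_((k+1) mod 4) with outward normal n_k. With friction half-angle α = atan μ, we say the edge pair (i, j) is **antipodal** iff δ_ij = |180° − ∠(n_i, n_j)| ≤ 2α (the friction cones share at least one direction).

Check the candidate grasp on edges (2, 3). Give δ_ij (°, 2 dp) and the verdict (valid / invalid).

α = atan 0.5 = 26.57°;  2α = 53.13°
edge 2: e_2 = (-4.39, +0.59);  n_2 = (+0.1332, +0.9911)
edge 3: e_3 = (-0.67, -3.48);  n_3 = (-0.9820, +0.1891)
∠(n_2, n_3) = 86.76°
δ = |180° − 86.76°| = 93.24°
93.24° > 2α = 53.13°  →  invalid

δ = 93.24°, invalid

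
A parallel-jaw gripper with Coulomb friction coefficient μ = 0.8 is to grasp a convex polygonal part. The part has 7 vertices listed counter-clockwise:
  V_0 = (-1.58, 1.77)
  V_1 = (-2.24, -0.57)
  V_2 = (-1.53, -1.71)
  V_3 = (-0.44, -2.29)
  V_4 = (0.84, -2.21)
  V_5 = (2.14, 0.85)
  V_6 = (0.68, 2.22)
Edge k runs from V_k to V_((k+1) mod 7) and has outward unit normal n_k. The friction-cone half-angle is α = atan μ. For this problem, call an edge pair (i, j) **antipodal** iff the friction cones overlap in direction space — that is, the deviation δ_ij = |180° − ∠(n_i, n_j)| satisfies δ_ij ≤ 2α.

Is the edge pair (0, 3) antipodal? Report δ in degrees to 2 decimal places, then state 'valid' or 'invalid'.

α = atan 0.8 = 38.66°;  2α = 77.32°
edge 0: e_0 = (-0.66, -2.34);  n_0 = (-0.9624, +0.2715)
edge 3: e_3 = (+1.28, +0.08);  n_3 = (+0.0624, -0.9981)
∠(n_0, n_3) = 109.33°
δ = |180° − 109.33°| = 70.67°
70.67° ≤ 2α = 77.32°  →  valid

δ = 70.67°, valid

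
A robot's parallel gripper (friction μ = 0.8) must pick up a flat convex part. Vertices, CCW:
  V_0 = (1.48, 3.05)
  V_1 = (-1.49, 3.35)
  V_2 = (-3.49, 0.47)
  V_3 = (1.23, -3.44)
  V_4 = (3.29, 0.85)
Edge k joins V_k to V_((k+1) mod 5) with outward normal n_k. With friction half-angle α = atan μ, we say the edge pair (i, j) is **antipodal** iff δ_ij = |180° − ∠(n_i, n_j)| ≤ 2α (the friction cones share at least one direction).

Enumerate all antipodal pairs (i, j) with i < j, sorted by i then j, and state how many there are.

count = 6; pairs: (0,2), (0,3), (1,3), (1,4), (2,3), (2,4)

α = atan 0.8 = 38.66°;  2α = 77.32°
n_0 = (+0.1005, +0.9949)
n_1 = (-0.8214, +0.5704)
n_2 = (-0.6379, -0.7701)
n_3 = (+0.9015, -0.4329)
n_4 = (+0.7722, +0.6353)
  (0,1): δ = 119.01°  ·
  (0,2): δ = 33.87°  ✓
  (0,3): δ = 70.12°  ✓
  (0,4): δ = 135.21°  ·
  (1,2): δ = 94.86°  ·
  (1,3): δ = 9.13°  ✓
  (1,4): δ = 74.22°  ✓
  (2,3): δ = 76.01°  ✓
  (2,4): δ = 10.92°  ✓
  (3,4): δ = 114.91°  ·
antipodal pairs: 6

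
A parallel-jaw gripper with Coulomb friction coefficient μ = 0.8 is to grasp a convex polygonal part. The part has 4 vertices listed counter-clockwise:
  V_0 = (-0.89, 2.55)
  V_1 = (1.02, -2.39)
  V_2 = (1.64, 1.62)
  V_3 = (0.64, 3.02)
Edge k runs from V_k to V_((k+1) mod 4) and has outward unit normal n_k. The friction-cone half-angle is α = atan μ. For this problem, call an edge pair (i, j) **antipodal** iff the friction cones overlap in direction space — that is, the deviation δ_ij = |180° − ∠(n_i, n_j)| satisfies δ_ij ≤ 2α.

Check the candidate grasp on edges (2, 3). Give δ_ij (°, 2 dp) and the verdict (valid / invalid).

α = atan 0.8 = 38.66°;  2α = 77.32°
edge 2: e_2 = (-1.00, +1.40);  n_2 = (+0.8137, +0.5812)
edge 3: e_3 = (-1.53, -0.47);  n_3 = (-0.2936, +0.9559)
∠(n_2, n_3) = 71.54°
δ = |180° − 71.54°| = 108.46°
108.46° > 2α = 77.32°  →  invalid

δ = 108.46°, invalid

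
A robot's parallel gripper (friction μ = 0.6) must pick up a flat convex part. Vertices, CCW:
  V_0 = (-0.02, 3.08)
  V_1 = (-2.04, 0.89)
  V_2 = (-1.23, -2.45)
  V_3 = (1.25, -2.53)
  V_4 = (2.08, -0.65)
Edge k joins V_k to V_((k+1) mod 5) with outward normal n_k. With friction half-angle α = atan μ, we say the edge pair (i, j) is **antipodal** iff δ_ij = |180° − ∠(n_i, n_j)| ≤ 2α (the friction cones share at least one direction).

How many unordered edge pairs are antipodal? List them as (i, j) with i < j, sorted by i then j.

count = 5; pairs: (0,2), (0,3), (1,3), (1,4), (2,4)

α = atan 0.6 = 30.96°;  2α = 61.93°
n_0 = (-0.7351, +0.6780)
n_1 = (-0.9718, -0.2357)
n_2 = (-0.0322, -0.9995)
n_3 = (+0.9148, -0.4039)
n_4 = (+0.8714, +0.4906)
  (0,1): δ = 123.68°  ·
  (0,2): δ = 49.16°  ✓
  (0,3): δ = 18.87°  ✓
  (0,4): δ = 72.07°  ·
  (1,2): δ = 105.48°  ·
  (1,3): δ = 37.45°  ✓
  (1,4): δ = 15.75°  ✓
  (2,3): δ = 111.97°  ·
  (2,4): δ = 58.77°  ✓
  (3,4): δ = 126.80°  ·
antipodal pairs: 5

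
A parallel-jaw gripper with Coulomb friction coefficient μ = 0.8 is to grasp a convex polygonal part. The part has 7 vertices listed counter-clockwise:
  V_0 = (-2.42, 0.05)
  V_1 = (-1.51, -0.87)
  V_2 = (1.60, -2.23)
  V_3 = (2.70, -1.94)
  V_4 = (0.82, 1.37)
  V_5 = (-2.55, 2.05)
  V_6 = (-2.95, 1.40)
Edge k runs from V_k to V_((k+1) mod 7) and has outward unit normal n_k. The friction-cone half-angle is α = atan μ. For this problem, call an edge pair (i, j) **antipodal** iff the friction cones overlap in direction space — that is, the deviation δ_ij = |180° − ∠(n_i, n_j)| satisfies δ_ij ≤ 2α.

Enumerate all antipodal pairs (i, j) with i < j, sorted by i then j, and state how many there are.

α = atan 0.8 = 38.66°;  2α = 77.32°
n_0 = (-0.7110, -0.7032)
n_1 = (-0.4007, -0.9162)
n_2 = (+0.2549, -0.9670)
n_3 = (+0.8695, +0.4939)
n_4 = (+0.1978, +0.9802)
n_5 = (-0.8517, +0.5241)
n_6 = (-0.9308, -0.3654)
  (0,1): δ = 158.31°  ·
  (0,2): δ = 119.92°  ·
  (0,3): δ = 15.09°  ✓
  (0,4): δ = 33.91°  ✓
  (0,5): δ = 103.71°  ·
  (0,6): δ = 156.75°  ·
  (1,2): δ = 141.61°  ·
  (1,3): δ = 36.78°  ✓
  (1,4): δ = 12.21°  ✓
  (1,5): δ = 82.01°  ·
  (1,6): δ = 135.05°  ·
  (2,3): δ = 75.17°  ✓
  (2,4): δ = 26.18°  ✓
  (2,5): δ = 43.62°  ✓
  (2,6): δ = 96.67°  ·
  (3,4): δ = 131.00°  ·
  (3,5): δ = 61.20°  ✓
  (3,6): δ = 8.16°  ✓
  (4,5): δ = 110.20°  ·
  (4,6): δ = 57.16°  ✓
  (5,6): δ = 126.96°  ·
antipodal pairs: 10

count = 10; pairs: (0,3), (0,4), (1,3), (1,4), (2,3), (2,4), (2,5), (3,5), (3,6), (4,6)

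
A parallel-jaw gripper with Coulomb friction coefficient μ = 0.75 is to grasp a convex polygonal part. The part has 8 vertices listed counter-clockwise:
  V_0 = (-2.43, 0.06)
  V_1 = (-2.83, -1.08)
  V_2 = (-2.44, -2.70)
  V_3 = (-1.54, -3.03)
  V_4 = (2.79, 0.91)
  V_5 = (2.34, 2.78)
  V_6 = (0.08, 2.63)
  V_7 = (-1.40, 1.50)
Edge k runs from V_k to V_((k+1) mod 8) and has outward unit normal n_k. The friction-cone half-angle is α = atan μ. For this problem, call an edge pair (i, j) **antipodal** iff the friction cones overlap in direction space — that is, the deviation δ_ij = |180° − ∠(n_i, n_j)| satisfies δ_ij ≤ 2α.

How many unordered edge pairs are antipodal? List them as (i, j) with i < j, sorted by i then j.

count = 12; pairs: (0,3), (0,4), (1,3), (1,4), (2,4), (2,5), (2,6), (3,5), (3,6), (3,7), (4,6), (4,7)

α = atan 0.75 = 36.87°;  2α = 73.74°
n_0 = (-0.9436, +0.3311)
n_1 = (-0.9722, -0.2341)
n_2 = (-0.3443, -0.9389)
n_3 = (+0.6730, -0.7396)
n_4 = (+0.9722, +0.2340)
n_5 = (-0.0662, +0.9978)
n_6 = (-0.6069, +0.7948)
n_7 = (-0.8134, +0.5818)
  (0,1): δ = 147.13°  ·
  (0,2): δ = 90.80°  ·
  (0,3): δ = 28.37°  ✓
  (0,4): δ = 32.87°  ✓
  (0,5): δ = 113.13°  ·
  (0,6): δ = 146.70°  ·
  (0,7): δ = 163.76°  ·
  (1,2): δ = 123.67°  ·
  (1,3): δ = 61.24°  ✓
  (1,4): δ = 0.01°  ✓
  (1,5): δ = 80.26°  ·
  (1,6): δ = 113.83°  ·
  (1,7): δ = 130.89°  ·
  (2,3): δ = 117.56°  ·
  (2,4): δ = 56.33°  ✓
  (2,5): δ = 23.93°  ✓
  (2,6): δ = 57.50°  ✓
  (2,7): δ = 74.56°  ·
  (3,4): δ = 118.77°  ·
  (3,5): δ = 38.50°  ✓
  (3,6): δ = 4.94°  ✓
  (3,7): δ = 12.12°  ✓
  (4,5): δ = 99.73°  ·
  (4,6): δ = 66.17°  ✓
  (4,7): δ = 49.11°  ✓
  (5,6): δ = 146.44°  ·
  (5,7): δ = 129.37°  ·
  (6,7): δ = 162.94°  ·
antipodal pairs: 12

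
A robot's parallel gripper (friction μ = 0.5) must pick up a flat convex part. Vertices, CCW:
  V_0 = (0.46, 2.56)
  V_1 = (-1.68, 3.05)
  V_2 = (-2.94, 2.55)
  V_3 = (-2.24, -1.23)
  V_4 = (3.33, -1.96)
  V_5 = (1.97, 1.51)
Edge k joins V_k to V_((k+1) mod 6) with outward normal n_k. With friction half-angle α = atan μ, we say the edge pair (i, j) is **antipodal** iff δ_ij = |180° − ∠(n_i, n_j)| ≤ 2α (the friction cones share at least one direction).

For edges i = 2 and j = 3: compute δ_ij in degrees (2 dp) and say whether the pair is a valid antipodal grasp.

α = atan 0.5 = 26.57°;  2α = 53.13°
edge 2: e_2 = (+0.70, -3.78);  n_2 = (-0.9833, -0.1821)
edge 3: e_3 = (+5.57, -0.73);  n_3 = (-0.1299, -0.9915)
∠(n_2, n_3) = 72.04°
δ = |180° − 72.04°| = 107.96°
107.96° > 2α = 53.13°  →  invalid

δ = 107.96°, invalid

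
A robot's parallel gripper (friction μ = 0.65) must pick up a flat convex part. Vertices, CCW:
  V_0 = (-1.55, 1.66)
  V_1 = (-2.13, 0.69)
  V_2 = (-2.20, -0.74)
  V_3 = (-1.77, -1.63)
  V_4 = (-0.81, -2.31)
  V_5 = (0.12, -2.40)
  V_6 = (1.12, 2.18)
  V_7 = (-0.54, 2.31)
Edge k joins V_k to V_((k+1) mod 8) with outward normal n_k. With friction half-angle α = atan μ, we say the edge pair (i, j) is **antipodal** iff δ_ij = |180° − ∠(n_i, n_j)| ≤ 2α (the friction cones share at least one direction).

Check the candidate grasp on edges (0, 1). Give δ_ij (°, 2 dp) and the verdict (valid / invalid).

δ = 151.93°, invalid

α = atan 0.65 = 33.02°;  2α = 66.05°
edge 0: e_0 = (-0.58, -0.97);  n_0 = (-0.8583, +0.5132)
edge 1: e_1 = (-0.07, -1.43);  n_1 = (-0.9988, +0.0489)
∠(n_0, n_1) = 28.07°
δ = |180° − 28.07°| = 151.93°
151.93° > 2α = 66.05°  →  invalid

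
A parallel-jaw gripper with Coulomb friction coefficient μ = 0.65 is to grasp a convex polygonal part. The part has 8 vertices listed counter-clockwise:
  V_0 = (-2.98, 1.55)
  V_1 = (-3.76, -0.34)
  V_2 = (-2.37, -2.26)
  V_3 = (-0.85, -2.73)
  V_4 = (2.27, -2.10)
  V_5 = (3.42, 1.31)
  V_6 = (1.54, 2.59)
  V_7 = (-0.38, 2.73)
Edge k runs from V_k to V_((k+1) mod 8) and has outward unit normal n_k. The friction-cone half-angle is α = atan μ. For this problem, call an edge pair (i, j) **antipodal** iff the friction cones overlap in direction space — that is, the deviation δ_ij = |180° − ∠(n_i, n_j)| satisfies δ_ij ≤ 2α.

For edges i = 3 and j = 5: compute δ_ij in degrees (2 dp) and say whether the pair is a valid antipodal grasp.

δ = 45.66°, valid

α = atan 0.65 = 33.02°;  2α = 66.05°
edge 3: e_3 = (+3.12, +0.63);  n_3 = (+0.1979, -0.9802)
edge 5: e_5 = (-1.88, +1.28);  n_5 = (+0.5628, +0.8266)
∠(n_3, n_5) = 134.34°
δ = |180° − 134.34°| = 45.66°
45.66° ≤ 2α = 66.05°  →  valid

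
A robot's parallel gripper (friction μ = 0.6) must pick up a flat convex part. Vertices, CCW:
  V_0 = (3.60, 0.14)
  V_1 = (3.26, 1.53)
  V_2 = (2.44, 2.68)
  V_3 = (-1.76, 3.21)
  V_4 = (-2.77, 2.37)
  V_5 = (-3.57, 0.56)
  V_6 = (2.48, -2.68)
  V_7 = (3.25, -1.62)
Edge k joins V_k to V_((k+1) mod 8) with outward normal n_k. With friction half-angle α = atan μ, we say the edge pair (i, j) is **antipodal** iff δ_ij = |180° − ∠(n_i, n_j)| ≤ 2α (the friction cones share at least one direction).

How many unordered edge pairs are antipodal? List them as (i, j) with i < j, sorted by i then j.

α = atan 0.6 = 30.96°;  2α = 61.93°
n_0 = (+0.9714, +0.2376)
n_1 = (+0.8142, +0.5806)
n_2 = (+0.1252, +0.9921)
n_3 = (-0.6394, +0.7688)
n_4 = (-0.9146, +0.4043)
n_5 = (-0.4721, -0.8815)
n_6 = (+0.8091, -0.5877)
n_7 = (+0.9808, -0.1950)
  (0,1): δ = 158.25°  ·
  (0,2): δ = 110.94°  ·
  (0,3): δ = 64.00°  ·
  (0,4): δ = 37.59°  ✓
  (0,5): δ = 48.08°  ✓
  (0,6): δ = 130.26°  ·
  (0,7): δ = 155.01°  ·
  (1,2): δ = 132.68°  ·
  (1,3): δ = 85.74°  ·
  (1,4): δ = 59.34°  ✓
  (1,5): δ = 26.34°  ✓
  (1,6): δ = 108.51°  ·
  (1,7): δ = 133.26°  ·
  (2,3): δ = 133.06°  ·
  (2,4): δ = 106.65°  ·
  (2,5): δ = 20.98°  ✓
  (2,6): δ = 61.20°  ✓
  (2,7): δ = 85.94°  ·
  (3,4): δ = 153.59°  ·
  (3,5): δ = 67.92°  ·
  (3,6): δ = 14.26°  ✓
  (3,7): δ = 39.00°  ✓
  (4,5): δ = 94.33°  ·
  (4,6): δ = 12.15°  ✓
  (4,7): δ = 12.60°  ✓
  (5,6): δ = 97.82°  ·
  (5,7): δ = 73.08°  ·
  (6,7): δ = 155.25°  ·
antipodal pairs: 10

count = 10; pairs: (0,4), (0,5), (1,4), (1,5), (2,5), (2,6), (3,6), (3,7), (4,6), (4,7)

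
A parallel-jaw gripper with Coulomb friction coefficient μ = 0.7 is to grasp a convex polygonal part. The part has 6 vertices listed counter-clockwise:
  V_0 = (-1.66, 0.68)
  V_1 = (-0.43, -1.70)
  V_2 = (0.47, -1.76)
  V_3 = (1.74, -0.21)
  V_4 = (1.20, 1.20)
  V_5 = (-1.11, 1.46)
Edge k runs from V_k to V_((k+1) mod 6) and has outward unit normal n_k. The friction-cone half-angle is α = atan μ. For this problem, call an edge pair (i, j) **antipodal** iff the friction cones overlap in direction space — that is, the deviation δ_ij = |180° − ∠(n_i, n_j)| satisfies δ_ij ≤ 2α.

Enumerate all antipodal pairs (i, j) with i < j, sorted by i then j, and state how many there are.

count = 9; pairs: (0,2), (0,3), (0,4), (1,3), (1,4), (1,5), (2,4), (2,5), (3,5)

α = atan 0.7 = 34.99°;  2α = 69.98°
n_0 = (-0.8884, -0.4591)
n_1 = (-0.0665, -0.9978)
n_2 = (+0.7735, -0.6338)
n_3 = (+0.9339, +0.3576)
n_4 = (+0.1118, +0.9937)
n_5 = (-0.8173, +0.5763)
  (0,1): δ = 121.14°  ·
  (0,2): δ = 66.66°  ✓
  (0,3): δ = 6.37°  ✓
  (0,4): δ = 56.25°  ✓
  (0,5): δ = 117.48°  ·
  (1,2): δ = 125.52°  ·
  (1,3): δ = 65.23°  ✓
  (1,4): δ = 2.61°  ✓
  (1,5): δ = 58.63°  ✓
  (2,3): δ = 119.71°  ·
  (2,4): δ = 57.09°  ✓
  (2,5): δ = 4.14°  ✓
  (3,4): δ = 117.38°  ·
  (3,5): δ = 56.14°  ✓
  (4,5): δ = 118.77°  ·
antipodal pairs: 9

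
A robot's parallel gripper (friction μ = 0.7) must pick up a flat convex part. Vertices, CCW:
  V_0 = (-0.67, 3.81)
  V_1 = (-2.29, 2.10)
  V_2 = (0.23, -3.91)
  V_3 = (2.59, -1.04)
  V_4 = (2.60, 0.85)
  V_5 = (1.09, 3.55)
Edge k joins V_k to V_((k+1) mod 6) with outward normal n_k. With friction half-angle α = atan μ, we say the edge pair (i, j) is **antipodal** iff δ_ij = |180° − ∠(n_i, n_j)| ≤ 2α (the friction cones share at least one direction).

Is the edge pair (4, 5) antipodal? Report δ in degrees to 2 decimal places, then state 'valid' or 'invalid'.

δ = 127.62°, invalid

α = atan 0.7 = 34.99°;  2α = 69.98°
edge 4: e_4 = (-1.51, +2.70);  n_4 = (+0.8728, +0.4881)
edge 5: e_5 = (-1.76, +0.26);  n_5 = (+0.1461, +0.9893)
∠(n_4, n_5) = 52.38°
δ = |180° − 52.38°| = 127.62°
127.62° > 2α = 69.98°  →  invalid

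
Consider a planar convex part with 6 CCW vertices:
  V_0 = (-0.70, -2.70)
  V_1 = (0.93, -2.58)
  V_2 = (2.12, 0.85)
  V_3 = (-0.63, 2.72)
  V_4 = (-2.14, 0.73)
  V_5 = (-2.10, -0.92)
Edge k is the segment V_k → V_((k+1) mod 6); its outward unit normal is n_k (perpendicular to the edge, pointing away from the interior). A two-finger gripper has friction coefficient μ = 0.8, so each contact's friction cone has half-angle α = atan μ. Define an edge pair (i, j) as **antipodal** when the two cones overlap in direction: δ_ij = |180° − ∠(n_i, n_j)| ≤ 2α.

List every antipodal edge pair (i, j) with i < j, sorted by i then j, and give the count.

α = atan 0.8 = 38.66°;  2α = 77.32°
n_0 = (+0.0734, -0.9973)
n_1 = (+0.9448, -0.3278)
n_2 = (+0.5623, +0.8269)
n_3 = (-0.7966, +0.6045)
n_4 = (-0.9997, -0.0242)
n_5 = (-0.7860, -0.6182)
  (0,1): δ = 113.34°  ·
  (0,2): δ = 38.43°  ✓
  (0,3): δ = 48.60°  ✓
  (0,4): δ = 87.18°  ·
  (0,5): δ = 123.98°  ·
  (1,2): δ = 105.08°  ·
  (1,3): δ = 18.06°  ✓
  (1,4): δ = 20.52°  ✓
  (1,5): δ = 57.32°  ✓
  (2,3): δ = 92.98°  ·
  (2,4): δ = 54.40°  ✓
  (2,5): δ = 17.60°  ✓
  (3,4): δ = 141.42°  ·
  (3,5): δ = 104.62°  ·
  (4,5): δ = 143.20°  ·
antipodal pairs: 7

count = 7; pairs: (0,2), (0,3), (1,3), (1,4), (1,5), (2,4), (2,5)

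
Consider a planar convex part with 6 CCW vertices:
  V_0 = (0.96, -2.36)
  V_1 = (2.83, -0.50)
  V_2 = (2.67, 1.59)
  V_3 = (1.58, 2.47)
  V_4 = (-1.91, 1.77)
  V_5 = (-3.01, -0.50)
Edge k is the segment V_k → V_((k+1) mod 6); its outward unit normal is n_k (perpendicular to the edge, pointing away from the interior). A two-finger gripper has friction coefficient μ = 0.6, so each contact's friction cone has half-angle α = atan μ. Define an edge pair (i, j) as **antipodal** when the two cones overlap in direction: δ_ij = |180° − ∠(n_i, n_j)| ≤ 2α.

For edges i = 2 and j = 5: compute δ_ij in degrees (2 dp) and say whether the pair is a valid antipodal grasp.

α = atan 0.6 = 30.96°;  2α = 61.93°
edge 2: e_2 = (-1.09, +0.88);  n_2 = (+0.6282, +0.7781)
edge 5: e_5 = (+3.97, -1.86);  n_5 = (-0.4243, -0.9055)
∠(n_2, n_5) = 166.19°
δ = |180° − 166.19°| = 13.81°
13.81° ≤ 2α = 61.93°  →  valid

δ = 13.81°, valid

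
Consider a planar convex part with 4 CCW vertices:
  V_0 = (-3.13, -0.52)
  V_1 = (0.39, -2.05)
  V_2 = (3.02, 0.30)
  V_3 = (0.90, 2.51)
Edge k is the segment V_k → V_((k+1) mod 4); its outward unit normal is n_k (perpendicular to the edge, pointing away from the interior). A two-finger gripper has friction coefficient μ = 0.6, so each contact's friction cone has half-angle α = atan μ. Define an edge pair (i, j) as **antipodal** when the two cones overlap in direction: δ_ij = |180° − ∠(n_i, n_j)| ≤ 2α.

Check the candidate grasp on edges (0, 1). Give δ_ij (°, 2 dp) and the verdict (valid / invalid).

α = atan 0.6 = 30.96°;  2α = 61.93°
edge 0: e_0 = (+3.52, -1.53);  n_0 = (-0.3986, -0.9171)
edge 1: e_1 = (+2.63, +2.35);  n_1 = (+0.6663, -0.7457)
∠(n_0, n_1) = 65.27°
δ = |180° − 65.27°| = 114.73°
114.73° > 2α = 61.93°  →  invalid

δ = 114.73°, invalid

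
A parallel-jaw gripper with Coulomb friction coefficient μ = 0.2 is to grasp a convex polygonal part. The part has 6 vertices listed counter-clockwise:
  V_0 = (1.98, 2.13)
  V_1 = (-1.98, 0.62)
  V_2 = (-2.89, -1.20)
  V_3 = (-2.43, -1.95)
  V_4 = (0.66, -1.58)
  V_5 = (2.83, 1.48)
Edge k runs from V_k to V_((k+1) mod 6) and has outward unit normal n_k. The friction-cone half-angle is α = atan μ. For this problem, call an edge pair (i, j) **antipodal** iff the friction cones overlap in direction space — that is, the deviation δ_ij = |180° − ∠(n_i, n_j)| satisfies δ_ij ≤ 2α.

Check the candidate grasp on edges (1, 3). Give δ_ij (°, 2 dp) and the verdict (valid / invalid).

δ = 56.61°, invalid

α = atan 0.2 = 11.31°;  2α = 22.62°
edge 1: e_1 = (-0.91, -1.82);  n_1 = (-0.8944, +0.4472)
edge 3: e_3 = (+3.09, +0.37);  n_3 = (+0.1189, -0.9929)
∠(n_1, n_3) = 123.39°
δ = |180° − 123.39°| = 56.61°
56.61° > 2α = 22.62°  →  invalid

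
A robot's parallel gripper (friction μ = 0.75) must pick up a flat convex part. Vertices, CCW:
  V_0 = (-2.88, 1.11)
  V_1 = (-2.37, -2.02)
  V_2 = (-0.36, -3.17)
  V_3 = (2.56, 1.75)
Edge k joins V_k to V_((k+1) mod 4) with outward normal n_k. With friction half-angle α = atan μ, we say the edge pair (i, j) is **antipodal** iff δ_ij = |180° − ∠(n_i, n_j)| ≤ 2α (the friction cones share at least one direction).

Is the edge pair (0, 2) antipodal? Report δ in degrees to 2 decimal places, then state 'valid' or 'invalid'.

δ = 39.94°, valid

α = atan 0.75 = 36.87°;  2α = 73.74°
edge 0: e_0 = (+0.51, -3.13);  n_0 = (-0.9870, -0.1608)
edge 2: e_2 = (+2.92, +4.92);  n_2 = (+0.8600, -0.5104)
∠(n_0, n_2) = 140.06°
δ = |180° − 140.06°| = 39.94°
39.94° ≤ 2α = 73.74°  →  valid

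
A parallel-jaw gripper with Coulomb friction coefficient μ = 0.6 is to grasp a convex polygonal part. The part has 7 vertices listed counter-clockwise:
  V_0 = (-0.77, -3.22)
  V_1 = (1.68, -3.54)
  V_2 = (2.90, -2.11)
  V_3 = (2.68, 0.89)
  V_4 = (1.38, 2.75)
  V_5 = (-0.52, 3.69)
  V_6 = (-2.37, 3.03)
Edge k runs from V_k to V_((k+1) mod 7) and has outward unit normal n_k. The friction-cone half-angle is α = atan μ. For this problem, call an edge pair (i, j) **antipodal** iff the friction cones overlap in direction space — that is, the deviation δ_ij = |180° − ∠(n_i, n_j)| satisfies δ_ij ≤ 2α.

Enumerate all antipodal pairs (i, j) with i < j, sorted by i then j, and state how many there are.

α = atan 0.6 = 30.96°;  2α = 61.93°
n_0 = (-0.1295, -0.9916)
n_1 = (+0.7608, -0.6490)
n_2 = (+0.9973, +0.0731)
n_3 = (+0.8196, +0.5729)
n_4 = (+0.4434, +0.8963)
n_5 = (-0.3360, +0.9419)
n_6 = (-0.9688, -0.2480)
  (0,1): δ = 123.03°  ·
  (0,2): δ = 78.36°  ·
  (0,3): δ = 47.61°  ✓
  (0,4): δ = 18.88°  ✓
  (0,5): δ = 27.08°  ✓
  (0,6): δ = 111.80°  ·
  (1,2): δ = 135.34°  ·
  (1,3): δ = 104.58°  ·
  (1,4): δ = 75.85°  ·
  (1,5): δ = 29.90°  ✓
  (1,6): δ = 54.83°  ✓
  (2,3): δ = 149.24°  ·
  (2,4): δ = 120.52°  ·
  (2,5): δ = 74.56°  ·
  (2,6): δ = 10.17°  ✓
  (3,4): δ = 151.27°  ·
  (3,5): δ = 105.32°  ·
  (3,6): δ = 20.59°  ✓
  (4,5): δ = 134.04°  ·
  (4,6): δ = 49.32°  ✓
  (5,6): δ = 95.27°  ·
antipodal pairs: 8

count = 8; pairs: (0,3), (0,4), (0,5), (1,5), (1,6), (2,6), (3,6), (4,6)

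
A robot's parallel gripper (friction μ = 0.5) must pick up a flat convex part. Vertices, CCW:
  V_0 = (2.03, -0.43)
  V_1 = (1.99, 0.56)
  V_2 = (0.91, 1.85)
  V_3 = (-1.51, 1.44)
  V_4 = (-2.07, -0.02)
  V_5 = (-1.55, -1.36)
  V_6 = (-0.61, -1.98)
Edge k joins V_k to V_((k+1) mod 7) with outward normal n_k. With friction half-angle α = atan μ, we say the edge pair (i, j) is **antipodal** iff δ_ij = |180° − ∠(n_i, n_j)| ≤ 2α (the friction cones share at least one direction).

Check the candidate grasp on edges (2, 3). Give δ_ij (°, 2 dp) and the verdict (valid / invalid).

δ = 120.60°, invalid

α = atan 0.5 = 26.57°;  2α = 53.13°
edge 2: e_2 = (-2.42, -0.41);  n_2 = (-0.1670, +0.9859)
edge 3: e_3 = (-0.56, -1.46);  n_3 = (-0.9337, +0.3581)
∠(n_2, n_3) = 59.40°
δ = |180° − 59.40°| = 120.60°
120.60° > 2α = 53.13°  →  invalid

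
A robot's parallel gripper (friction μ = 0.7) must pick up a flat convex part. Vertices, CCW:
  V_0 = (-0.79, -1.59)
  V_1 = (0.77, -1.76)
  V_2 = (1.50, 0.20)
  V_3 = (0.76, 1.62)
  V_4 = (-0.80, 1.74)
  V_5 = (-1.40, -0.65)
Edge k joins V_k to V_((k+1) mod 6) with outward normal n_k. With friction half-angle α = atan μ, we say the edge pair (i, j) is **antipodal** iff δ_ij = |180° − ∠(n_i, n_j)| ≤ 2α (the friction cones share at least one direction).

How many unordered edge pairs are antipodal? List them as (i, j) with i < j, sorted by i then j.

count = 7; pairs: (0,2), (0,3), (1,4), (1,5), (2,4), (2,5), (3,5)

α = atan 0.7 = 34.99°;  2α = 69.98°
n_0 = (-0.1083, -0.9941)
n_1 = (+0.9371, -0.3490)
n_2 = (+0.8868, +0.4621)
n_3 = (+0.0767, +0.9971)
n_4 = (-0.9699, +0.2435)
n_5 = (-0.8389, -0.5444)
  (0,1): δ = 104.21°  ·
  (0,2): δ = 56.26°  ✓
  (0,3): δ = 1.82°  ✓
  (0,4): δ = 82.13°  ·
  (0,5): δ = 129.20°  ·
  (1,2): δ = 132.05°  ·
  (1,3): δ = 73.97°  ·
  (1,4): δ = 6.34°  ✓
  (1,5): δ = 53.41°  ✓
  (2,3): δ = 121.92°  ·
  (2,4): δ = 41.62°  ✓
  (2,5): δ = 5.46°  ✓
  (3,4): δ = 99.69°  ·
  (3,5): δ = 52.62°  ✓
  (4,5): δ = 132.93°  ·
antipodal pairs: 7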